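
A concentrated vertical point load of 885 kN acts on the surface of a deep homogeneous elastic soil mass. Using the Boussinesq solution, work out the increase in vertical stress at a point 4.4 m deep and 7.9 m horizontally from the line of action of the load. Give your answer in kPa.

Δσ_z ≈ 0.595 kPa

Boussinesq vertical stress below a point load on an elastic half-space:
Δσ_z = 3P/(2πz²) · [1 + (r/z)²]^(−5/2)
r/z = 7.9/4.4 = 1.7955; [1+(r/z)²]^(−5/2) = 0.027276.
Δσ_z = 3×885/(2π×4.4²) × 0.027276 = 21.826 × 0.027276 = 0.5953 kPa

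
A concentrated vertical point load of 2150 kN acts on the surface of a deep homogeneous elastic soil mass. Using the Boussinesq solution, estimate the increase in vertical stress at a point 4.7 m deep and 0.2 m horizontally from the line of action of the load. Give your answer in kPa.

Δσ_z ≈ 46.3 kPa

Boussinesq vertical stress below a point load on an elastic half-space:
Δσ_z = 3P/(2πz²) · [1 + (r/z)²]^(−5/2)
r/z = 0.2/4.7 = 0.042553; [1+(r/z)²]^(−5/2) = 0.99549.
Δσ_z = 3×2150/(2π×4.7²) × 0.99549 = 46.471 × 0.99549 = 46.26 kPa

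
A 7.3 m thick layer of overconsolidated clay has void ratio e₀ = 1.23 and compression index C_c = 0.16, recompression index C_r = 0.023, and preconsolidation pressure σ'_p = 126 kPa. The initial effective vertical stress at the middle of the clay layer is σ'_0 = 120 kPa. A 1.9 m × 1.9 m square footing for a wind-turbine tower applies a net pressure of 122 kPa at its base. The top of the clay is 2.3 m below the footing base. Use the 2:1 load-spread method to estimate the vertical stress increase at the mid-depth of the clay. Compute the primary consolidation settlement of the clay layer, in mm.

Mid-depth of clay below the footing base: z = 2.3 + 7.3/2 = 5.95 m.
Stress increase at mid-clay by the 2:1 spreading method:
Δσ = qBL/((B+z)(L+z)) = 122×1.9×1.9/((1.9+5.95)(1.9+5.95)) = 7.1471 kPa
Final effective stress: σ'_f = 120 + 7.1471 = 127.15 kPa.
σ'_f = 127.15 > σ'_p = 126 kPa, so the stress path crosses the preconsolidation pressure — recompression up to σ'_p, then virgin compression beyond:
S_c = H/(1+e₀)·[C_r·log₁₀(σ'_p/σ'_0) + C_c·log₁₀(σ'_f/σ'_p)]
    = 7.3/2.23 × [0.023×log₁₀(126/120) + 0.16×log₁₀(127.15/126)]
    = 3.2735 × [0.00048735 + 0.00063133] = 0.003662 m

S_c ≈ 3.66 mm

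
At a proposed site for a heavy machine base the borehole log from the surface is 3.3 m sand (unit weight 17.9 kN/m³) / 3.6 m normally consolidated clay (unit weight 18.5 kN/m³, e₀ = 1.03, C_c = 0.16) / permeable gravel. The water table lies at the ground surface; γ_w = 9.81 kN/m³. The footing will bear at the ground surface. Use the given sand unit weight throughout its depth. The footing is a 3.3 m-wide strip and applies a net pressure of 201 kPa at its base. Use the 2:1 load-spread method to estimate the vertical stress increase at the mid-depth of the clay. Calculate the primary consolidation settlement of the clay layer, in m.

Mid-depth of clay below the ground surface: z = 3.3 + 3.6/2 = 5.1 m.
Total vertical stress at mid-clay: σ_v = 17.9×3.3 + 18.5×1.8 = 92.37 kPa.
Pore pressure: u = 9.81×(5.1 − 0) = 50.031 kPa.
Initial effective stress: σ'_0 = σ_v − u = 92.37 − 50.031 = 42.339 kPa.
Stress increase at mid-clay by the 2:1 spreading method:
Δσ = qB/(B+z) = 201×3.3/(3.3+5.1) = 78.964 kPa
Final effective stress: σ'_f = σ'_0 + Δσ = 42.339 + 78.964 = 121.3 kPa.
Normally consolidated clay, so the full stress increment lies on the virgin compression line:
S_c = C_c·H/(1+e₀)·log₁₀(σ'_f/σ'_0) = 0.16×3.6/(1+1.03)×log₁₀(121.3/42.339)
    = 0.28374 × 0.45712 = 0.1297 m

S_c ≈ 0.13 m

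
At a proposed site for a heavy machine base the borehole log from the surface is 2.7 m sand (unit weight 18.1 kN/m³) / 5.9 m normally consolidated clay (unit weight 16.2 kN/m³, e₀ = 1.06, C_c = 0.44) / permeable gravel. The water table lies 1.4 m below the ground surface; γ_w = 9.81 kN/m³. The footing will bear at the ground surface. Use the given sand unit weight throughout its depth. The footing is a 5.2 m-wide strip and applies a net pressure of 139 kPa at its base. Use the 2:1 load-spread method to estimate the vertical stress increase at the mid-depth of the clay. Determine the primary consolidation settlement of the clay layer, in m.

Mid-depth of clay below the ground surface: z = 2.7 + 5.9/2 = 5.65 m.
Total vertical stress at mid-clay: σ_v = 18.1×2.7 + 16.2×2.95 = 96.66 kPa.
Pore pressure: u = 9.81×(5.65 − 1.4) = 41.693 kPa.
Initial effective stress: σ'_0 = σ_v − u = 96.66 − 41.693 = 54.967 kPa.
Stress increase at mid-clay by the 2:1 spreading method:
Δσ = qB/(B+z) = 139×5.2/(5.2+5.65) = 66.618 kPa
Final effective stress: σ'_f = σ'_0 + Δσ = 54.967 + 66.618 = 121.58 kPa.
Normally consolidated clay, so the full stress increment lies on the virgin compression line:
S_c = C_c·H/(1+e₀)·log₁₀(σ'_f/σ'_0) = 0.44×5.9/(1+1.06)×log₁₀(121.58/54.967)
    = 1.2602 × 0.34476 = 0.4345 m

S_c ≈ 0.434 m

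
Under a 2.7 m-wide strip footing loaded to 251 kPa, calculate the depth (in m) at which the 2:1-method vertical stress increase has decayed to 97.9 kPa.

z ≈ 4.22 m

2:1 spreading — at depth z the loaded area has grown by z in each plan dimension:
qB/(B+z) = Δσ_z ⇒ z = qB/Δσ_z − B = 251×2.7/97.9 − 2.7 = 4.222 m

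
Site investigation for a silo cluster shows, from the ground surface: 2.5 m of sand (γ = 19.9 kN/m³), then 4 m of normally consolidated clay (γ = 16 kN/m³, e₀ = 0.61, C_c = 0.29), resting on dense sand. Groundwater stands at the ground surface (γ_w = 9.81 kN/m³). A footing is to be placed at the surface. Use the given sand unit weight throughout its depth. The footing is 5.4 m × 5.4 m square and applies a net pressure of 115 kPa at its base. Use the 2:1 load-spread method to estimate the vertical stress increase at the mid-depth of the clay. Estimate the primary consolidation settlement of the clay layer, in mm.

Mid-depth of clay below the ground surface: z = 2.5 + 4/2 = 4.5 m.
Total vertical stress at mid-clay: σ_v = 19.9×2.5 + 16×2 = 81.75 kPa.
Pore pressure: u = 9.81×(4.5 − 0) = 44.145 kPa.
Initial effective stress: σ'_0 = σ_v − u = 81.75 − 44.145 = 37.605 kPa.
Stress increase at mid-clay by the 2:1 spreading method:
Δσ = qBL/((B+z)(L+z)) = 115×5.4×5.4/((5.4+4.5)(5.4+4.5)) = 34.215 kPa
Final effective stress: σ'_f = σ'_0 + Δσ = 37.605 + 34.215 = 71.82 kPa.
Normally consolidated clay, so the full stress increment lies on the virgin compression line:
S_c = C_c·H/(1+e₀)·log₁₀(σ'_f/σ'_0) = 0.29×4/(1+0.61)×log₁₀(71.82/37.605)
    = 0.7205 × 0.281 = 0.2025 m

S_c ≈ 202 mm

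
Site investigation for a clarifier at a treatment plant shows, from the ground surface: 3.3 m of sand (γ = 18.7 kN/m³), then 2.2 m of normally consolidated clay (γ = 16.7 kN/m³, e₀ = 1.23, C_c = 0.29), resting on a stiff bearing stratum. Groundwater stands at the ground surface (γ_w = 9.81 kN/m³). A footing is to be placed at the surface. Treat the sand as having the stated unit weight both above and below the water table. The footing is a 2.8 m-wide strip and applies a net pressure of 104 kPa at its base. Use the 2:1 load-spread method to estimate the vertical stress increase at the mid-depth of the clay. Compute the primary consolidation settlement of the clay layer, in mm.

S_c ≈ 91.9 mm

Mid-depth of clay below the ground surface: z = 3.3 + 2.2/2 = 4.4 m.
Total vertical stress at mid-clay: σ_v = 18.7×3.3 + 16.7×1.1 = 80.08 kPa.
Pore pressure: u = 9.81×(4.4 − 0) = 43.164 kPa.
Initial effective stress: σ'_0 = σ_v − u = 80.08 − 43.164 = 36.916 kPa.
Stress increase at mid-clay by the 2:1 spreading method:
Δσ = qB/(B+z) = 104×2.8/(2.8+4.4) = 40.444 kPa
Final effective stress: σ'_f = σ'_0 + Δσ = 36.916 + 40.444 = 77.36 kPa.
Normally consolidated clay, so the full stress increment lies on the virgin compression line:
S_c = C_c·H/(1+e₀)·log₁₀(σ'_f/σ'_0) = 0.29×2.2/(1+1.23)×log₁₀(77.36/36.916)
    = 0.2861 × 0.3213 = 0.09192 m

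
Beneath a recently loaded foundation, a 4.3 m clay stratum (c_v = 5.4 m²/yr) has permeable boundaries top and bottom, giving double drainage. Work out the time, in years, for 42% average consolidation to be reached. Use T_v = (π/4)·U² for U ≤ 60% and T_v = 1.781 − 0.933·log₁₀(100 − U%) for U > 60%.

Drainage path length: H_d = H/2 = 2.15 m (double drainage).
U ≤ 60%: T_v = (π/4)·U² = (π/4)×0.42² = 0.13854.
t = T_v·H_d²/c_v = 0.13854×2.15²/5.4 = 0.1186 years.

t ≈ 0.119 years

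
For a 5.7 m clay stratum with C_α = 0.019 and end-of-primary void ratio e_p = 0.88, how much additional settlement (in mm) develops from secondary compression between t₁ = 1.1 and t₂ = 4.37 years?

S_s ≈ 34.5 mm

Secondary compression: S_s = C_α·H/(1+e_p)·log₁₀(t₂/t₁)
S_s = 0.019×5.7/(1+0.88)×log₁₀(4.37/1.1)
    = 0.05761 × 0.5991 = 0.03451 m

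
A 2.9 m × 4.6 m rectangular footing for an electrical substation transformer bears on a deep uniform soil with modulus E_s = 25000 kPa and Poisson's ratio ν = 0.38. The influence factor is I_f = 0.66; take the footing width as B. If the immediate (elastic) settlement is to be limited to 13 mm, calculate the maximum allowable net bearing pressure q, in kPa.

S_e = q·B·(1−ν²)/E_s · I_f  ⇒  q = S_e·E_s / (B·(1−ν²)·I_f).
q = 0.013 × 25000 / (2.9 × 0.8556 × 0.66) = 198.5 kPa

q ≈ 198 kPa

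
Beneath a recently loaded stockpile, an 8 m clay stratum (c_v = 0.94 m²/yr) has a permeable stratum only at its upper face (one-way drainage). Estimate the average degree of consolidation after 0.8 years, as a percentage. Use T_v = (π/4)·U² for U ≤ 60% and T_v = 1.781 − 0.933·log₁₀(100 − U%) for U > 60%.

Drainage path length: H_d = H = 8 m (single drainage).
T_v = c_v·t/H_d² = 0.94×0.8/8² = 0.01175.
T_v = 0.01175 corresponds to the U ≤ 60% branch:
U = √(4T_v/π) = 0.1223

U ≈ 12.2 %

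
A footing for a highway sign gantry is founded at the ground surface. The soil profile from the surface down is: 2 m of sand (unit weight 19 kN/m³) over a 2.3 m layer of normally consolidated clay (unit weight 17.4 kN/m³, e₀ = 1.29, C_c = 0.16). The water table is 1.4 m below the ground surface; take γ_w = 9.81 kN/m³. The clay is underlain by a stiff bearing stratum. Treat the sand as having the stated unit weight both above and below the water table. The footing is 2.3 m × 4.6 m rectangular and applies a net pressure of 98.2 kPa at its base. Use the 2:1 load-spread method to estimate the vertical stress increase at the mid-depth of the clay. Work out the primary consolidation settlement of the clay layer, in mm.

S_c ≈ 32.9 mm

Mid-depth of clay below the ground surface: z = 2 + 2.3/2 = 3.15 m.
Total vertical stress at mid-clay: σ_v = 19×2 + 17.4×1.15 = 58.01 kPa.
Pore pressure: u = 9.81×(3.15 − 1.4) = 17.168 kPa.
Initial effective stress: σ'_0 = σ_v − u = 58.01 − 17.168 = 40.842 kPa.
Stress increase at mid-clay by the 2:1 spreading method:
Δσ = qBL/((B+z)(L+z)) = 98.2×2.3×4.6/((2.3+3.15)(4.6+3.15)) = 24.598 kPa
Final effective stress: σ'_f = σ'_0 + Δσ = 40.842 + 24.598 = 65.44 kPa.
Normally consolidated clay, so the full stress increment lies on the virgin compression line:
S_c = C_c·H/(1+e₀)·log₁₀(σ'_f/σ'_0) = 0.16×2.3/(1+1.29)×log₁₀(65.44/40.842)
    = 0.1607 × 0.20474 = 0.0329 m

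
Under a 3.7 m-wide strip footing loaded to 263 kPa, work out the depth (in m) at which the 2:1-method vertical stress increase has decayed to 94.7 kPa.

2:1 spreading — at depth z the loaded area has grown by z in each plan dimension:
qB/(B+z) = Δσ_z ⇒ z = qB/Δσ_z − B = 263×3.7/94.7 − 3.7 = 6.576 m

z ≈ 6.58 m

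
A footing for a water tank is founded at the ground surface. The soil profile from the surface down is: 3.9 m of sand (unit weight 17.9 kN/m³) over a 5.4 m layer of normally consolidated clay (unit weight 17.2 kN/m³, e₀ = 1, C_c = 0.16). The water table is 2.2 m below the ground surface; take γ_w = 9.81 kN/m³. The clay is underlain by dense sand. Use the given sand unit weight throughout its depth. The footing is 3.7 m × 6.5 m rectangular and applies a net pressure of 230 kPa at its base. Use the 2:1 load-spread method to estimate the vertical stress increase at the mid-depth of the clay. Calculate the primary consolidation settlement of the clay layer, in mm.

Mid-depth of clay below the ground surface: z = 3.9 + 5.4/2 = 6.6 m.
Total vertical stress at mid-clay: σ_v = 17.9×3.9 + 17.2×2.7 = 116.25 kPa.
Pore pressure: u = 9.81×(6.6 − 2.2) = 43.164 kPa.
Initial effective stress: σ'_0 = σ_v − u = 116.25 − 43.164 = 73.086 kPa.
Stress increase at mid-clay by the 2:1 spreading method:
Δσ = qBL/((B+z)(L+z)) = 230×3.7×6.5/((3.7+6.6)(6.5+6.6)) = 40.995 kPa
Final effective stress: σ'_f = σ'_0 + Δσ = 73.086 + 40.995 = 114.08 kPa.
Normally consolidated clay, so the full stress increment lies on the virgin compression line:
S_c = C_c·H/(1+e₀)·log₁₀(σ'_f/σ'_0) = 0.16×5.4/(1+1)×log₁₀(114.08/73.086)
    = 0.432 × 0.19338 = 0.08354 m

S_c ≈ 83.5 mm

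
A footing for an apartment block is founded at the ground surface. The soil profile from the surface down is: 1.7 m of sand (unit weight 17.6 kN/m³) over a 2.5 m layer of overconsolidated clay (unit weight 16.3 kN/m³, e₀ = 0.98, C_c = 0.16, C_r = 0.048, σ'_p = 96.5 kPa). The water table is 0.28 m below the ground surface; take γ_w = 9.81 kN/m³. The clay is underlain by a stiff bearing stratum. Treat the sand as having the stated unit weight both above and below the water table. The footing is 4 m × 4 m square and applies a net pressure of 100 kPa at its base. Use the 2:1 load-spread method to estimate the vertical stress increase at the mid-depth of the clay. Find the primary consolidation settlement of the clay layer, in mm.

S_c ≈ 22.8 mm

Mid-depth of clay below the ground surface: z = 1.7 + 2.5/2 = 2.95 m.
Total vertical stress at mid-clay: σ_v = 17.6×1.7 + 16.3×1.25 = 50.295 kPa.
Pore pressure: u = 9.81×(2.95 − 0.28) = 26.193 kPa.
Initial effective stress: σ'_0 = σ_v − u = 50.295 − 26.193 = 24.102 kPa.
Stress increase at mid-clay by the 2:1 spreading method:
Δσ = qBL/((B+z)(L+z)) = 100×4×4/((4+2.95)(4+2.95)) = 33.125 kPa
Final effective stress: σ'_f = 24.102 + 33.125 = 57.227 kPa.
σ'_f = 57.227 ≤ σ'_p = 96.5 kPa, so the clay remains overconsolidated and only the recompression index applies:
S_c = C_r·H/(1+e₀)·log₁₀(σ'_f/σ'_0) = 0.048×2.5/1.98×log₁₀(57.227/24.102)
    = 0.060605 × 0.37555 = 0.02276 m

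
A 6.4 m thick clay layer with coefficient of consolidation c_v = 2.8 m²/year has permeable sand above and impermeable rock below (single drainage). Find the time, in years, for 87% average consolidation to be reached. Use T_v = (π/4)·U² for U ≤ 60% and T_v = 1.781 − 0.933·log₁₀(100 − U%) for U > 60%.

t ≈ 10.8 years

Drainage path length: H_d = H = 6.4 m (single drainage).
U > 60%: T_v = 1.781 − 0.933·log₁₀(100 − 87) = 0.74169.
t = T_v·H_d²/c_v = 0.74169×6.4²/2.8 = 10.85 years.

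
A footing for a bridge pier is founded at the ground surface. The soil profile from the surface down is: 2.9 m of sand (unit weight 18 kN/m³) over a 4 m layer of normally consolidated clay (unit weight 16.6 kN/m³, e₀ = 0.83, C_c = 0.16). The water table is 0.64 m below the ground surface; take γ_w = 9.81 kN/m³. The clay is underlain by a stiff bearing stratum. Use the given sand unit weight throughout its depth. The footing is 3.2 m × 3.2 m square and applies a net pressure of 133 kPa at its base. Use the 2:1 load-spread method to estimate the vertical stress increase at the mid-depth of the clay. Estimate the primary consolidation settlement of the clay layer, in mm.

S_c ≈ 59.1 mm

Mid-depth of clay below the ground surface: z = 2.9 + 4/2 = 4.9 m.
Total vertical stress at mid-clay: σ_v = 18×2.9 + 16.6×2 = 85.4 kPa.
Pore pressure: u = 9.81×(4.9 − 0.64) = 41.791 kPa.
Initial effective stress: σ'_0 = σ_v − u = 85.4 − 41.791 = 43.609 kPa.
Stress increase at mid-clay by the 2:1 spreading method:
Δσ = qBL/((B+z)(L+z)) = 133×3.2×3.2/((3.2+4.9)(3.2+4.9)) = 20.758 kPa
Final effective stress: σ'_f = σ'_0 + Δσ = 43.609 + 20.758 = 64.367 kPa.
Normally consolidated clay, so the full stress increment lies on the virgin compression line:
S_c = C_c·H/(1+e₀)·log₁₀(σ'_f/σ'_0) = 0.16×4/(1+0.83)×log₁₀(64.367/43.609)
    = 0.34973 × 0.16909 = 0.05914 m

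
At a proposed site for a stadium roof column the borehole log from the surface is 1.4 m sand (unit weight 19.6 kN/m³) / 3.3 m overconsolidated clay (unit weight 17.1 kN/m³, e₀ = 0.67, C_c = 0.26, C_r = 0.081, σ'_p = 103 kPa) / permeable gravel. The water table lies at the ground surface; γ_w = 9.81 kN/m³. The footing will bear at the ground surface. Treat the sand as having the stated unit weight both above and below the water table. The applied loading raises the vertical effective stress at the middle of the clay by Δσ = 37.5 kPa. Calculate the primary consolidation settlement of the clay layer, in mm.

S_c ≈ 62.5 mm

Mid-depth of clay below the ground surface: z = 1.4 + 3.3/2 = 3.05 m.
Total vertical stress at mid-clay: σ_v = 19.6×1.4 + 17.1×1.65 = 55.655 kPa.
Pore pressure: u = 9.81×(3.05 − 0) = 29.921 kPa.
Initial effective stress: σ'_0 = σ_v − u = 55.655 − 29.921 = 25.734 kPa.
Final effective stress: σ'_f = 25.734 + 37.5 = 63.234 kPa.
σ'_f = 63.234 ≤ σ'_p = 103 kPa, so the clay remains overconsolidated and only the recompression index applies:
S_c = C_r·H/(1+e₀)·log₁₀(σ'_f/σ'_0) = 0.081×3.3/1.67×log₁₀(63.234/25.734)
    = 0.16006 × 0.39044 = 0.06249 m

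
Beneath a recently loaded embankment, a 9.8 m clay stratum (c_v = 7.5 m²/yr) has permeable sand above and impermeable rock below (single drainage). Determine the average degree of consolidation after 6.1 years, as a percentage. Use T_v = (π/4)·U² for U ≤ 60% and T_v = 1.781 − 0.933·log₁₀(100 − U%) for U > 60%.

Drainage path length: H_d = H = 9.8 m (single drainage).
T_v = c_v·t/H_d² = 7.5×6.1/9.8² = 0.47636.
T_v = 0.47636 corresponds to the U > 60% branch:
U = 1 − 10^((1.781 − T_v)/0.933)/100 = 0.7498

U ≈ 75 %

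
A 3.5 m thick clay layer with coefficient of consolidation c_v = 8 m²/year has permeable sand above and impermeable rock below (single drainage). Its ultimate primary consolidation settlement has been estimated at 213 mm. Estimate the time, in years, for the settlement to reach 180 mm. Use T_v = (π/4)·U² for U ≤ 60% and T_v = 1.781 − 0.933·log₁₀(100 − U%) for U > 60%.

Drainage path length: H_d = H = 3.5 m (single drainage).
U = S(t)/S_ult = 180/213 = 0.8451.
U > 60%: T_v = 1.781 − 0.933·log₁₀(100 − 84.507) = 0.6706.
t = T_v·H_d²/c_v = 0.6706×3.5²/8 = 1.027 years.

t ≈ 1.03 years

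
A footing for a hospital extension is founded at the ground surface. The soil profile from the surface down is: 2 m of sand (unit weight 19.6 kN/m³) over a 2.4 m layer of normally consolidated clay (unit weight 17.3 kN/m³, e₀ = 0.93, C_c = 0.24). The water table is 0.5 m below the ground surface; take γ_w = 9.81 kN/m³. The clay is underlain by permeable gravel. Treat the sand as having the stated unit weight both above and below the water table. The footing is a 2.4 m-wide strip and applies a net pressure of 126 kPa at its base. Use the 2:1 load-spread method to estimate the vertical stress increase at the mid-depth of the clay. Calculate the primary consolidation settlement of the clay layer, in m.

Mid-depth of clay below the ground surface: z = 2 + 2.4/2 = 3.2 m.
Total vertical stress at mid-clay: σ_v = 19.6×2 + 17.3×1.2 = 59.96 kPa.
Pore pressure: u = 9.81×(3.2 − 0.5) = 26.487 kPa.
Initial effective stress: σ'_0 = σ_v − u = 59.96 − 26.487 = 33.473 kPa.
Stress increase at mid-clay by the 2:1 spreading method:
Δσ = qB/(B+z) = 126×2.4/(2.4+3.2) = 54 kPa
Final effective stress: σ'_f = σ'_0 + Δσ = 33.473 + 54 = 87.473 kPa.
Normally consolidated clay, so the full stress increment lies on the virgin compression line:
S_c = C_c·H/(1+e₀)·log₁₀(σ'_f/σ'_0) = 0.24×2.4/(1+0.93)×log₁₀(87.473/33.473)
    = 0.29845 × 0.41718 = 0.1245 m

S_c ≈ 0.125 m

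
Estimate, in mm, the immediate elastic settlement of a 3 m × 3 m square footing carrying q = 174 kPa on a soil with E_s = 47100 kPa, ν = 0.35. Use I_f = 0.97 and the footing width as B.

Immediate (elastic) settlement: S_e = q·B·(1−ν²)/E_s · I_f.
S_e = 174 × 3 × (1 − 0.35²) / 47100 × 0.97
    = 174 × 3 × 0.8775 / 47100 × 0.97
    = 0.009433 m = 9.433 mm

S_e ≈ 9.43 mm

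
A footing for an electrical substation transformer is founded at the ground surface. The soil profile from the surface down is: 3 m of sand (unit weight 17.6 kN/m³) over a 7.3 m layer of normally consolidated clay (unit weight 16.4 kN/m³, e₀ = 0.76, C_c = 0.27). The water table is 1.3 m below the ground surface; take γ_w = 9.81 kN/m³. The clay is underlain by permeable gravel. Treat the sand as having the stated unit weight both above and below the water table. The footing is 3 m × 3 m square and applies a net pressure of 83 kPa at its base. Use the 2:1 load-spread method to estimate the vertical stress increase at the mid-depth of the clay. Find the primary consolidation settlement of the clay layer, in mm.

S_c ≈ 60.9 mm

Mid-depth of clay below the ground surface: z = 3 + 7.3/2 = 6.65 m.
Total vertical stress at mid-clay: σ_v = 17.6×3 + 16.4×3.65 = 112.66 kPa.
Pore pressure: u = 9.81×(6.65 − 1.3) = 52.483 kPa.
Initial effective stress: σ'_0 = σ_v − u = 112.66 − 52.483 = 60.177 kPa.
Stress increase at mid-clay by the 2:1 spreading method:
Δσ = qBL/((B+z)(L+z)) = 83×3×3/((3+6.65)(3+6.65)) = 8.0217 kPa
Final effective stress: σ'_f = σ'_0 + Δσ = 60.177 + 8.0217 = 68.199 kPa.
Normally consolidated clay, so the full stress increment lies on the virgin compression line:
S_c = C_c·H/(1+e₀)·log₁₀(σ'_f/σ'_0) = 0.27×7.3/(1+0.76)×log₁₀(68.199/60.177)
    = 1.1199 × 0.054347 = 0.06086 m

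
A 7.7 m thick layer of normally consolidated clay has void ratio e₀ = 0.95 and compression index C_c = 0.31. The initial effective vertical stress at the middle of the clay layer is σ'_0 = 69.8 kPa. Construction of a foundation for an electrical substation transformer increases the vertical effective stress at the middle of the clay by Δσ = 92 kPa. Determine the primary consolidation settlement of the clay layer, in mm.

Final effective stress: σ'_f = σ'_0 + Δσ = 69.8 + 92 = 161.8 kPa.
Normally consolidated clay, so the full stress increment lies on the virgin compression line:
S_c = C_c·H/(1+e₀)·log₁₀(σ'_f/σ'_0) = 0.31×7.7/(1+0.95)×log₁₀(161.8/69.8)
    = 1.2241 × 0.36512 = 0.4469 m

S_c ≈ 447 mm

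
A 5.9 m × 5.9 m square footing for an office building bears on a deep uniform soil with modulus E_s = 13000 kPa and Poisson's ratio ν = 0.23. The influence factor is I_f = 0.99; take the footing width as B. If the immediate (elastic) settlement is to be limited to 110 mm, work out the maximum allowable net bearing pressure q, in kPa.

q ≈ 258 kPa

S_e = q·B·(1−ν²)/E_s · I_f  ⇒  q = S_e·E_s / (B·(1−ν²)·I_f).
q = 0.11 × 13000 / (5.9 × 0.9471 × 0.99) = 258.5 kPa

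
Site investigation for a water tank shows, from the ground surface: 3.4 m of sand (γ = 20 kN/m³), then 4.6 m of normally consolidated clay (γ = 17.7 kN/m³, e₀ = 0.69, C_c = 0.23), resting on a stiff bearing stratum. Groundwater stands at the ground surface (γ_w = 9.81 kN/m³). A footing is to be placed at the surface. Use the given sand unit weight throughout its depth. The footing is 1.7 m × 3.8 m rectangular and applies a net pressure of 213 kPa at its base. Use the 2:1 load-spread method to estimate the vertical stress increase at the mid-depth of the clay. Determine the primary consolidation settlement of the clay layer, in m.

Mid-depth of clay below the ground surface: z = 3.4 + 4.6/2 = 5.7 m.
Total vertical stress at mid-clay: σ_v = 20×3.4 + 17.7×2.3 = 108.71 kPa.
Pore pressure: u = 9.81×(5.7 − 0) = 55.917 kPa.
Initial effective stress: σ'_0 = σ_v − u = 108.71 − 55.917 = 52.793 kPa.
Stress increase at mid-clay by the 2:1 spreading method:
Δσ = qBL/((B+z)(L+z)) = 213×1.7×3.8/((1.7+5.7)(3.8+5.7)) = 19.573 kPa
Final effective stress: σ'_f = σ'_0 + Δσ = 52.793 + 19.573 = 72.366 kPa.
Normally consolidated clay, so the full stress increment lies on the virgin compression line:
S_c = C_c·H/(1+e₀)·log₁₀(σ'_f/σ'_0) = 0.23×4.6/(1+0.69)×log₁₀(72.366/52.793)
    = 0.62604 × 0.13696 = 0.08574 m

S_c ≈ 0.0857 m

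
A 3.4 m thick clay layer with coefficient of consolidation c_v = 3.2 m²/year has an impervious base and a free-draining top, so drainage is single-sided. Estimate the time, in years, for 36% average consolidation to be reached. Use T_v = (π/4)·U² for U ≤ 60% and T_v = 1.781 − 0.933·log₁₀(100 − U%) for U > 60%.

Drainage path length: H_d = H = 3.4 m (single drainage).
U ≤ 60%: T_v = (π/4)·U² = (π/4)×0.36² = 0.10179.
t = T_v·H_d²/c_v = 0.10179×3.4²/3.2 = 0.3677 years.

t ≈ 0.368 years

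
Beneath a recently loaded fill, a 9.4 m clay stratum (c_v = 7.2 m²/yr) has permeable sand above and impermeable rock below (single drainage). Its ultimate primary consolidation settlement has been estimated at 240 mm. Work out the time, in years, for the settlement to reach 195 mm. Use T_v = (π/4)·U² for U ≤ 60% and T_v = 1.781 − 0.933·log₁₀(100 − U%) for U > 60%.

t ≈ 7.28 years

Drainage path length: H_d = H = 9.4 m (single drainage).
U = S(t)/S_ult = 195/240 = 0.8125.
U > 60%: T_v = 1.781 − 0.933·log₁₀(100 − 81.25) = 0.59329.
t = T_v·H_d²/c_v = 0.59329×9.4²/7.2 = 7.281 years.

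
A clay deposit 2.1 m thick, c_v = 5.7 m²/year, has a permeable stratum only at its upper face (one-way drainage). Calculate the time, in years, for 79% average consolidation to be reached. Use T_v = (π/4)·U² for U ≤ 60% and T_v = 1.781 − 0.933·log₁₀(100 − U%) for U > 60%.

Drainage path length: H_d = H = 2.1 m (single drainage).
U > 60%: T_v = 1.781 − 0.933·log₁₀(100 − 79) = 0.54737.
t = T_v·H_d²/c_v = 0.54737×2.1²/5.7 = 0.4235 years.

t ≈ 0.423 years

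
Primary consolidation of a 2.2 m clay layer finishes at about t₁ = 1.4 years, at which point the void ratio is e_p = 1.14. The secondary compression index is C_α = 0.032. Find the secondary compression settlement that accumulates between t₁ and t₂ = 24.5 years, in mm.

Secondary compression: S_s = C_α·H/(1+e_p)·log₁₀(t₂/t₁)
S_s = 0.032×2.2/(1+1.14)×log₁₀(24.5/1.4)
    = 0.0329 × 1.243 = 0.04089 m

S_s ≈ 40.9 mm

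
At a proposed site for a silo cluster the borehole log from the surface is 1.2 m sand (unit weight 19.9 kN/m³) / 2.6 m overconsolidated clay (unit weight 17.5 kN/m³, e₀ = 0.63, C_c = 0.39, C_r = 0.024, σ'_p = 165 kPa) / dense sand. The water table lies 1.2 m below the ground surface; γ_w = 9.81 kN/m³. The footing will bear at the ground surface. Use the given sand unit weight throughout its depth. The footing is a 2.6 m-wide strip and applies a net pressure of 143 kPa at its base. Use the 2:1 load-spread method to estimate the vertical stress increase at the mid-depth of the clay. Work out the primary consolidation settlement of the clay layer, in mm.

S_c ≈ 19.1 mm

Mid-depth of clay below the ground surface: z = 1.2 + 2.6/2 = 2.5 m.
Total vertical stress at mid-clay: σ_v = 19.9×1.2 + 17.5×1.3 = 46.63 kPa.
Pore pressure: u = 9.81×(2.5 − 1.2) = 12.753 kPa.
Initial effective stress: σ'_0 = σ_v − u = 46.63 − 12.753 = 33.877 kPa.
Stress increase at mid-clay by the 2:1 spreading method:
Δσ = qB/(B+z) = 143×2.6/(2.6+2.5) = 72.902 kPa
Final effective stress: σ'_f = 33.877 + 72.902 = 106.78 kPa.
σ'_f = 106.78 ≤ σ'_p = 165 kPa, so the clay remains overconsolidated and only the recompression index applies:
S_c = C_r·H/(1+e₀)·log₁₀(σ'_f/σ'_0) = 0.024×2.6/1.63×log₁₀(106.78/33.877)
    = 0.038282 × 0.49858 = 0.01909 m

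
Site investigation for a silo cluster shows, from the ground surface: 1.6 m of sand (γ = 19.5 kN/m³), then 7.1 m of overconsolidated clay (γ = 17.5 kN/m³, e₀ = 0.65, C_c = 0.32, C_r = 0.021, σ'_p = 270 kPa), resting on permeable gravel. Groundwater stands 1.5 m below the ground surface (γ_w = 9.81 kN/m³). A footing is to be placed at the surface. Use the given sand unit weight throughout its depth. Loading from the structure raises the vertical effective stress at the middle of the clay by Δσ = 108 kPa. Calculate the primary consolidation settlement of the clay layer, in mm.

Mid-depth of clay below the ground surface: z = 1.6 + 7.1/2 = 5.15 m.
Total vertical stress at mid-clay: σ_v = 19.5×1.6 + 17.5×3.55 = 93.325 kPa.
Pore pressure: u = 9.81×(5.15 − 1.5) = 35.806 kPa.
Initial effective stress: σ'_0 = σ_v − u = 93.325 − 35.806 = 57.519 kPa.
Final effective stress: σ'_f = 57.519 + 108 = 165.52 kPa.
σ'_f = 165.52 ≤ σ'_p = 270 kPa, so the clay remains overconsolidated and only the recompression index applies:
S_c = C_r·H/(1+e₀)·log₁₀(σ'_f/σ'_0) = 0.021×7.1/1.65×log₁₀(165.52/57.519)
    = 0.090363 × 0.45904 = 0.04148 m

S_c ≈ 41.5 mm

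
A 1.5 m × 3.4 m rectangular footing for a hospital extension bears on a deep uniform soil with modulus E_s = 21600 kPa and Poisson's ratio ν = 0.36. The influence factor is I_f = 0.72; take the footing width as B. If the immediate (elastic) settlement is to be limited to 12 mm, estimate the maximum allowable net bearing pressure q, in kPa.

S_e = q·B·(1−ν²)/E_s · I_f  ⇒  q = S_e·E_s / (B·(1−ν²)·I_f).
q = 0.012 × 21600 / (1.5 × 0.8704 × 0.72) = 275.7 kPa

q ≈ 276 kPa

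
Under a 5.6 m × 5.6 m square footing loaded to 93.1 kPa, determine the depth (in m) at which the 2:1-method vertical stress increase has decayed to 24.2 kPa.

z ≈ 5.38 m

2:1 spreading — at depth z the loaded area has grown by z in each plan dimension:
qB²/(B+z)² = Δσ_z ⇒ z = B(√(q/Δσ_z) − 1) = 5.6×(√(93.1/24.2) − 1) = 5.384 m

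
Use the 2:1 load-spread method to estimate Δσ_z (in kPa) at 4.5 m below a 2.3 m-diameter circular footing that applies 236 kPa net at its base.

By the 2:1 method the load spreads at 1 horizontal : 2 vertical, so at depth z the loaded area has grown by z in each plan dimension:
Δσ ≈ qD²/(D+z)² = 236×2.3²/(2.3+4.5)² = 26.999 kPa

Δσ_z ≈ 27 kPa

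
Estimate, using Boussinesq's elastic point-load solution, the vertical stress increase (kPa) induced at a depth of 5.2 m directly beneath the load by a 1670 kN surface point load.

Δσ_z ≈ 29.5 kPa

Boussinesq vertical stress below a point load on an elastic half-space:
Δσ_z = 3P/(2πz²) · [1 + (r/z)²]^(−5/2)
r/z = 0/5.2 = 0; [1+(r/z)²]^(−5/2) = 1.
Δσ_z = 3×1670/(2π×5.2²) × 1 = 29.488 × 1 = 29.49 kPa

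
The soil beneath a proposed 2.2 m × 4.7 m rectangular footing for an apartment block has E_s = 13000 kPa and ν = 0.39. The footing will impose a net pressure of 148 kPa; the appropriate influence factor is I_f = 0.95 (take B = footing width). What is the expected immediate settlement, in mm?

S_e ≈ 20.2 mm

Immediate (elastic) settlement: S_e = q·B·(1−ν²)/E_s · I_f.
S_e = 148 × 2.2 × (1 − 0.39²) / 13000 × 0.95
    = 148 × 2.2 × 0.8479 / 13000 × 0.95
    = 0.02017 m = 20.17 mm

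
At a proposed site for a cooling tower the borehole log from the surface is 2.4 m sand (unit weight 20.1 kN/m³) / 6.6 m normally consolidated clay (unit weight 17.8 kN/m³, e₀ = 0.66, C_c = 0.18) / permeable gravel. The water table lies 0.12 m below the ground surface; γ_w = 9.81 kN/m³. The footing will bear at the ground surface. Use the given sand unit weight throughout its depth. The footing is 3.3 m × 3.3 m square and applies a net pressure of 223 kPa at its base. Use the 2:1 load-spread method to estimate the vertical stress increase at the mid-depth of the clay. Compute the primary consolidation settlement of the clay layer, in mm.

Mid-depth of clay below the ground surface: z = 2.4 + 6.6/2 = 5.7 m.
Total vertical stress at mid-clay: σ_v = 20.1×2.4 + 17.8×3.3 = 106.98 kPa.
Pore pressure: u = 9.81×(5.7 − 0.12) = 54.74 kPa.
Initial effective stress: σ'_0 = σ_v − u = 106.98 − 54.74 = 52.24 kPa.
Stress increase at mid-clay by the 2:1 spreading method:
Δσ = qBL/((B+z)(L+z)) = 223×3.3×3.3/((3.3+5.7)(3.3+5.7)) = 29.981 kPa
Final effective stress: σ'_f = σ'_0 + Δσ = 52.24 + 29.981 = 82.221 kPa.
Normally consolidated clay, so the full stress increment lies on the virgin compression line:
S_c = C_c·H/(1+e₀)·log₁₀(σ'_f/σ'_0) = 0.18×6.6/(1+0.66)×log₁₀(82.221/52.24)
    = 0.71566 × 0.19698 = 0.141 m

S_c ≈ 141 mm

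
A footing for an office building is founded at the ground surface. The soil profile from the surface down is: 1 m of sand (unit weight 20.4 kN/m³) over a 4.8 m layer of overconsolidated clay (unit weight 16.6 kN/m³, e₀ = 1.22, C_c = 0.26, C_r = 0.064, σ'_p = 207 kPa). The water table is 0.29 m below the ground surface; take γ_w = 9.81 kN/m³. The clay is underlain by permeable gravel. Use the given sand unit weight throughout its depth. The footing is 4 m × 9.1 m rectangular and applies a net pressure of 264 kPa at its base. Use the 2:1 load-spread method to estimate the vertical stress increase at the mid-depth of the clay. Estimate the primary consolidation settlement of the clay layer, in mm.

S_c ≈ 90.3 mm

Mid-depth of clay below the ground surface: z = 1 + 4.8/2 = 3.4 m.
Total vertical stress at mid-clay: σ_v = 20.4×1 + 16.6×2.4 = 60.24 kPa.
Pore pressure: u = 9.81×(3.4 − 0.29) = 30.509 kPa.
Initial effective stress: σ'_0 = σ_v − u = 60.24 − 30.509 = 29.731 kPa.
Stress increase at mid-clay by the 2:1 spreading method:
Δσ = qBL/((B+z)(L+z)) = 264×4×9.1/((4+3.4)(9.1+3.4)) = 103.89 kPa
Final effective stress: σ'_f = 29.731 + 103.89 = 133.62 kPa.
σ'_f = 133.62 ≤ σ'_p = 207 kPa, so the clay remains overconsolidated and only the recompression index applies:
S_c = C_r·H/(1+e₀)·log₁₀(σ'_f/σ'_0) = 0.064×4.8/2.22×log₁₀(133.62/29.731)
    = 0.13838 × 0.65266 = 0.09032 m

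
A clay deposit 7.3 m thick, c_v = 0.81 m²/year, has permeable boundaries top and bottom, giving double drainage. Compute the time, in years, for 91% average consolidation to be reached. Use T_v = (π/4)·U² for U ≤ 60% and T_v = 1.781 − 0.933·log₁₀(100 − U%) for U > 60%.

t ≈ 14.6 years

Drainage path length: H_d = H/2 = 3.65 m (double drainage).
U > 60%: T_v = 1.781 − 0.933·log₁₀(100 − 91) = 0.89069.
t = T_v·H_d²/c_v = 0.89069×3.65²/0.81 = 14.65 years.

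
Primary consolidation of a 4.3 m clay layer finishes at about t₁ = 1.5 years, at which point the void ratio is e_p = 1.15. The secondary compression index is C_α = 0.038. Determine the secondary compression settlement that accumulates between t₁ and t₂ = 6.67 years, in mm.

Secondary compression: S_s = C_α·H/(1+e_p)·log₁₀(t₂/t₁)
S_s = 0.038×4.3/(1+1.15)×log₁₀(6.67/1.5)
    = 0.076 × 0.648 = 0.04925 m

S_s ≈ 49.3 mm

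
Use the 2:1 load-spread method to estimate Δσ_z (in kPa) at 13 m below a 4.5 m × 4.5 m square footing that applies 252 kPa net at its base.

By the 2:1 method the load spreads at 1 horizontal : 2 vertical, so at depth z the loaded area has grown by z in each plan dimension:
Δσ = qBL/((B+z)(L+z)) = 252×4.5×4.5/((4.5+13)(4.5+13)) = 16.663 kPa

Δσ_z ≈ 16.7 kPa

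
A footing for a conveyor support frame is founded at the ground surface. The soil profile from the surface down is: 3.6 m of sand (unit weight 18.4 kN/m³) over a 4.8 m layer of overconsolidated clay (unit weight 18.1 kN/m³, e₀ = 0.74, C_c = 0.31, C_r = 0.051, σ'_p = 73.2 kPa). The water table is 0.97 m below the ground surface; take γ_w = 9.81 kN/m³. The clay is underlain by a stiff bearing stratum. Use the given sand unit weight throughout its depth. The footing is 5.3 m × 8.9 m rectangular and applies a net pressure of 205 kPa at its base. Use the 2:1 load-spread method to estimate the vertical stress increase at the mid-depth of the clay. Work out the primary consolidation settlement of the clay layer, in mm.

S_c ≈ 188 mm

Mid-depth of clay below the ground surface: z = 3.6 + 4.8/2 = 6 m.
Total vertical stress at mid-clay: σ_v = 18.4×3.6 + 18.1×2.4 = 109.68 kPa.
Pore pressure: u = 9.81×(6 − 0.97) = 49.344 kPa.
Initial effective stress: σ'_0 = σ_v − u = 109.68 − 49.344 = 60.336 kPa.
Stress increase at mid-clay by the 2:1 spreading method:
Δσ = qBL/((B+z)(L+z)) = 205×5.3×8.9/((5.3+6)(8.9+6)) = 57.432 kPa
Final effective stress: σ'_f = 60.336 + 57.432 = 117.77 kPa.
σ'_f = 117.77 > σ'_p = 73.2 kPa, so the stress path crosses the preconsolidation pressure — recompression up to σ'_p, then virgin compression beyond:
S_c = H/(1+e₀)·[C_r·log₁₀(σ'_p/σ'_0) + C_c·log₁₀(σ'_f/σ'_p)]
    = 4.8/1.74 × [0.051×log₁₀(73.2/60.336) + 0.31×log₁₀(117.77/73.2)]
    = 2.7586 × [0.0042807 + 0.064022] = 0.1884 m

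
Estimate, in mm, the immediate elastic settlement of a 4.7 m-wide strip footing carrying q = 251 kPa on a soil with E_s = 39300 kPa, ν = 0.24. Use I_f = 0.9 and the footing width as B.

Immediate (elastic) settlement: S_e = q·B·(1−ν²)/E_s · I_f.
S_e = 251 × 4.7 × (1 − 0.24²) / 39300 × 0.9
    = 251 × 4.7 × 0.9424 / 39300 × 0.9
    = 0.02546 m = 25.46 mm

S_e ≈ 25.5 mm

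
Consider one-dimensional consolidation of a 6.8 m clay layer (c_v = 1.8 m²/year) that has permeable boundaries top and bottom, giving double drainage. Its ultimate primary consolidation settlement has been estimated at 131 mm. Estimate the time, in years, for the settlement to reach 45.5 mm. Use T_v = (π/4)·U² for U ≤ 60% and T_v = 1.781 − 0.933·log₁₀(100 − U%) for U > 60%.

t ≈ 0.608 years

Drainage path length: H_d = H/2 = 3.4 m (double drainage).
U = S(t)/S_ult = 45.5/131 = 0.3473.
U ≤ 60%: T_v = (π/4)·U² = (π/4)×0.34733² = 0.094748.
t = T_v·H_d²/c_v = 0.094748×3.4²/1.8 = 0.6085 years.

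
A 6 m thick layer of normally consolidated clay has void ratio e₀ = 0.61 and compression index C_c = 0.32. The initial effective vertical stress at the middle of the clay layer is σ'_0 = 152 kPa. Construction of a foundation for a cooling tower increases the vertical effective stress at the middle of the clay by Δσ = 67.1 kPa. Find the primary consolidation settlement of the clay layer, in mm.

S_c ≈ 189 mm

Final effective stress: σ'_f = σ'_0 + Δσ = 152 + 67.1 = 219.1 kPa.
Normally consolidated clay, so the full stress increment lies on the virgin compression line:
S_c = C_c·H/(1+e₀)·log₁₀(σ'_f/σ'_0) = 0.32×6/(1+0.61)×log₁₀(219.1/152)
    = 1.1925 × 0.1588 = 0.1894 m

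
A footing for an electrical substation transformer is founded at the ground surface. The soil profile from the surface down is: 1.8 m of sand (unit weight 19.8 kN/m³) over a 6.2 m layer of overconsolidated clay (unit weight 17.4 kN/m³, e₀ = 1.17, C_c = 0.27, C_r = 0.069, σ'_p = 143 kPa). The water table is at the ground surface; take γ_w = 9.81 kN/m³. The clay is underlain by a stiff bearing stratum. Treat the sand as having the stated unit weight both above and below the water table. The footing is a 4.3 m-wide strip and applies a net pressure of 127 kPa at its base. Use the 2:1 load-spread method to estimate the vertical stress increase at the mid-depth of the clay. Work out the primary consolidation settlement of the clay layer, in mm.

S_c ≈ 76 mm

Mid-depth of clay below the ground surface: z = 1.8 + 6.2/2 = 4.9 m.
Total vertical stress at mid-clay: σ_v = 19.8×1.8 + 17.4×3.1 = 89.58 kPa.
Pore pressure: u = 9.81×(4.9 − 0) = 48.069 kPa.
Initial effective stress: σ'_0 = σ_v − u = 89.58 − 48.069 = 41.511 kPa.
Stress increase at mid-clay by the 2:1 spreading method:
Δσ = qB/(B+z) = 127×4.3/(4.3+4.9) = 59.359 kPa
Final effective stress: σ'_f = 41.511 + 59.359 = 100.87 kPa.
σ'_f = 100.87 ≤ σ'_p = 143 kPa, so the clay remains overconsolidated and only the recompression index applies:
S_c = C_r·H/(1+e₀)·log₁₀(σ'_f/σ'_0) = 0.069×6.2/2.17×log₁₀(100.87/41.511)
    = 0.19714 × 0.3856 = 0.07602 m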